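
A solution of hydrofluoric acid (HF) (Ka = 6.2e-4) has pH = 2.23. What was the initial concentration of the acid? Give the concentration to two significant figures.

[H+] = 10^(-2.23) = 5.89 × 10^-3 M = x
Ka = x²/(C₀ − x) ⇒ C₀ = x + x²/Ka
C₀ = 5.89 × 10^-3 + (5.89 × 10^-3)²/(6.2 × 10^-4) = 6.18 × 10^-2 M

C₀ = 6.2 × 10^-2 M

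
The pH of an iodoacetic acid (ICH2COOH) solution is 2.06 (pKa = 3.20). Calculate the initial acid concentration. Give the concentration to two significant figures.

[H+] = 10^(-2.06) = 8.71 × 10^-3 M = x
Ka = 10^(−3.20) = 6.31 × 10^-4
Ka = x²/(C₀ − x) ⇒ C₀ = x + x²/Ka
C₀ = 8.71 × 10^-3 + (8.71 × 10^-3)²/(6.31 × 10^-4) = 1.29 × 10^-1 M

C₀ = 1.3 × 10^-1 M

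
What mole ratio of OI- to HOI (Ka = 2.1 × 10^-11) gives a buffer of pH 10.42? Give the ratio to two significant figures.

pKa = -log(2.1 × 10^-11) = 10.678
pH = pKa + log(r) ⇒ log(r) = 10.42 − 10.678 = -0.258
r = [OI-]/[HOI] = 10^(-0.258) = 0.552

ratio = 0.55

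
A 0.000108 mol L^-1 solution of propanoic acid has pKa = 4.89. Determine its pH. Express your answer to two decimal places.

pH = 4.50

CH3CH2COOH ⇌ CH3CH2COO- + H+
Ka = 10^(−4.89) = 1.29 × 10^-5
From the ICE table, Ka = [H+]²/(0.000108 − [H+]) = 1.29 × 10^-5.
Here C₀/Ka ≈ 8.37, so the small-[H+] approximation fails. Use the quadratic:
[H+] = [−1.29e-05 + √(1.29e-05² + 5.57e-09)]/2 = 3.14 × 10^-5 M
pH = −log[H+] = −log(3.14 × 10^-5) = 4.50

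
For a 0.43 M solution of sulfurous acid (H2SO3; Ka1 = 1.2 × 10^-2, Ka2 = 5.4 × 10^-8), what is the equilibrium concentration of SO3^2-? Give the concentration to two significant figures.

5.4 × 10^-8 M

First ionization gives [H+] ≈ [HSO3-] = 6.61 × 10^-2 M.
Second step: Ka2 = [H+][SO3^2-]/[HSO3-] ≈ [SO3^2-] (since [H+] ≈ [HSO3-]).
So [SO3^2-] ≈ Ka2.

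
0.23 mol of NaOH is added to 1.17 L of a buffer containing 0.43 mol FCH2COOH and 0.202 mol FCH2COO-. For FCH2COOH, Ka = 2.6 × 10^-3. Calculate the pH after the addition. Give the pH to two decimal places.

OH- converts FCH2COOH to FCH2COO-: FCH2COOH → 0.2 mol, FCH2COO- → 0.432 mol.
pKa = −log(2.6 × 10^-3) = 2.585
pH = pKa + log(n_FCH2COO-/n_FCH2COOH) = 2.585 + log(0.432/0.2) = 2.585 + (+0.334)

pH = 2.92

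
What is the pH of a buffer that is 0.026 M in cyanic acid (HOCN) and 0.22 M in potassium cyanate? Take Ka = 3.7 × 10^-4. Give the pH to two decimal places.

pH = 4.36

pKa = −log(3.7 × 10^-4) = 3.432
pH = pKa + log([A⁻]/[HA]) = 3.432 + log(0.22/0.026)
pH = 3.432 + (+0.927) = 4.36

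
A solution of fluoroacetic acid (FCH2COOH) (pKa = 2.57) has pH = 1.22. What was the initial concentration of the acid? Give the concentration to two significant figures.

[H+] = 10^(-1.22) = 6.03 × 10^-2 M = x
Ka = 10^(−2.57) = 2.69 × 10^-3
Ka = x²/(C₀ − x) ⇒ C₀ = x + x²/Ka
C₀ = 6.03 × 10^-2 + (6.03 × 10^-2)²/(2.69 × 10^-3) = 1.41 M

C₀ = 1.4 M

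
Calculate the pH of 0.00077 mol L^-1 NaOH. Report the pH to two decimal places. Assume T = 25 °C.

NaOH is a strong base; [OH-] = 0.00077 M.
pOH = -log(0.00077) = 3.11
pH = 14.00 - 3.11 = 10.89

pH = 10.89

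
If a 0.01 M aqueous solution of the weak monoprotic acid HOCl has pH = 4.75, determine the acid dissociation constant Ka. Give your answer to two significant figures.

Ka = 3.2 × 10^-8

[H+] = 10^(-4.75) = 1.78 × 10^-5 M
At equilibrium [HA] = 0.01 − 1.78 × 10^-5 = 9.98 × 10^-3 M
Ka = [H+][A-]/[HA] = (1.78 × 10^-5)² / 9.98 × 10^-3 = 3.2 × 10^-8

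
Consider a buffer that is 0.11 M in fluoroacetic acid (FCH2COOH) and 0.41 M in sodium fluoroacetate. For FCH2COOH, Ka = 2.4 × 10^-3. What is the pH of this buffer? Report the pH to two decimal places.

pKa = −log(2.4 × 10^-3) = 2.620
Henderson–Hasselbalch: pH = pKa + log([FCH2COO-]/[FCH2COOH]) = 2.620 + log(0.41/0.11)
pH = 2.620 + (+0.571) = 3.19

pH = 3.19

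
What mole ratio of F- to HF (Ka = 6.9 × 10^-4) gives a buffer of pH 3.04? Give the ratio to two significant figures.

ratio = 0.76

pKa = -log(6.9 × 10^-4) = 3.161
pH = pKa + log(r) ⇒ log(r) = 3.04 − 3.161 = -0.121
r = [F-]/[HF] = 10^(-0.121) = 0.757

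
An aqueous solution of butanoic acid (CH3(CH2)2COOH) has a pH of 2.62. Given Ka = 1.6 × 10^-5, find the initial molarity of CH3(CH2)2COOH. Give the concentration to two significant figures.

C₀ = 3.6 × 10^-1 M

[H+] = 10^(-2.62) = 2.40 × 10^-3 M = x
Ka = x²/(C₀ − x) ⇒ C₀ = x + x²/Ka
C₀ = 2.40 × 10^-3 + (2.40 × 10^-3)²/(1.6 × 10^-5) = 3.62 × 10^-1 M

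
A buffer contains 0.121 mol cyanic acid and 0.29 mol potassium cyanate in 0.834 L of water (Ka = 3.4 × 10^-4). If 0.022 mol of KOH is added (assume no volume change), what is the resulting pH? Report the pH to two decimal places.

pH = 3.97

OH- converts HOCN to OCN-: HOCN → 0.099 mol, OCN- → 0.312 mol.
pKa = −log(3.4 × 10^-4) = 3.469
Henderson–Hasselbalch with mole ratio 0.312/0.099: pH = 3.469 + (+0.499)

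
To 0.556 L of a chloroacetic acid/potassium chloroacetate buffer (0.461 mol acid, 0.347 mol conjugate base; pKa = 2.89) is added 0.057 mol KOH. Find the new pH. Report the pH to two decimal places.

pH = 2.89

OH- converts ClCH2COOH to ClCH2COO-: ClCH2COOH → 0.404 mol, ClCH2COO- → 0.404 mol.
pH = pKa + log([A⁻]/[HA]) = 2.89 + log(0.404/0.404) = 2.89 +0.000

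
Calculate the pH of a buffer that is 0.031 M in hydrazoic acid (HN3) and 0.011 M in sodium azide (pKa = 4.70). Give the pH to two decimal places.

pH = 4.25

pH = pKa + log([A⁻]/[HA]) = 4.70 + log(0.011/0.031)
pH = 4.70 + (-0.450) = 4.25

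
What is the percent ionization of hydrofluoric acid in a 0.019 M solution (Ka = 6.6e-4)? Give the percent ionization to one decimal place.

17.0%

HF ⇌ F- + H+; let x = [H+] at equilibrium.
Solve x² + 0.00066x − 1.25e-05 = 0 → x = 3.23 × 10^-3 M
% ionization = x/C₀ × 100% = 3.23 × 10^-3/0.019 × 100% = 17.0%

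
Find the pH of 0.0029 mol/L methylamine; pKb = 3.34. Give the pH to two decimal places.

pH = 10.98

CH3NH2 + H2O ⇌ CH3NH3+ + OH-
Kb = 10^(−3.34) = 4.57 × 10^-4
Let x = [OH-] at equilibrium. Kb = x²/(0.0029 − x).
The 5% rule fails; solving x² + Kb·x − Kb·C₀ = 0 exactly:
x = [−0.000457 + √(0.000457² + 5.3e-06)]/2 = 9.45 × 10^-4 M
pOH = 3.02, so pH = 14.00 − pOH = 10.98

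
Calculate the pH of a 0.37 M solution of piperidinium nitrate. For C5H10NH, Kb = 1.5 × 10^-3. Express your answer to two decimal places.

pH = 5.80

C5H10NH2+ is the conjugate acid of the weak base C5H10NH.
Ka = Kw/Kb = 1.0×10^-14 / 1.5 × 10^-3 = 6.67 × 10^-12
From the ICE table, Ka = [H+]²/(0.37 − [H+]) = 6.67 × 10^-12.
Assume [H+] ≪ 0.37: [H+] ≈ √(6.67 × 10^-12 × 0.37) = 1.57 × 10^-6 M
([H+]/C₀ = 0.00042% < 5%, so the approximation holds.)
pH = −log[H+] = −log(1.57 × 10^-6) = 5.80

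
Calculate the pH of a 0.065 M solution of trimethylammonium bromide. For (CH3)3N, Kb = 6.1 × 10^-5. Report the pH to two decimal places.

pH = 5.49

(CH3)3NH+ is the conjugate acid of the weak base (CH3)3N.
Ka = Kw/Kb = 1.0×10^-14 / 6.1 × 10^-5 = 1.64 × 10^-10
From the ICE table, Ka = x²/(0.065 − x) = 1.64 × 10^-10.
Neglecting x in the denominator: x = √(1.64 × 10^-10 × 0.065) = 3.26 × 10^-6 M
(x/C₀ = 0.005% < 5%, so the approximation holds.)
pH = −log[H+] = −log(3.26 × 10^-6) = 5.49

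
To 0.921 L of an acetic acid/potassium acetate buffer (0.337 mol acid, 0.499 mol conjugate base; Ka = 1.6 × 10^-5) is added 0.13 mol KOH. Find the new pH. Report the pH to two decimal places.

pH = 5.28

OH- converts CH3COOH to CH3COO-: CH3COOH → 0.207 mol, CH3COO- → 0.629 mol.
pKa = −log(1.6 × 10^-5) = 4.796
Henderson–Hasselbalch with mole ratio 0.629/0.207: pH = 4.796 + (+0.483)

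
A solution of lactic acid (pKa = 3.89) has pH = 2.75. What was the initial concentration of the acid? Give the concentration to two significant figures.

[H+] = 10^(-2.75) = 1.78 × 10^-3 M = x
Ka = 10^(−3.89) = 1.29 × 10^-4
Ka = x²/(C₀ − x) ⇒ C₀ = x + x²/Ka
C₀ = 1.78 × 10^-3 + (1.78 × 10^-3)²/(1.29 × 10^-4) = 2.63 × 10^-2 M

C₀ = 2.6 × 10^-2 M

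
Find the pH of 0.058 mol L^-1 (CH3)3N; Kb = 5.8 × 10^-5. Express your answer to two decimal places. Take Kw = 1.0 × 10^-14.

(CH3)3N + H2O ⇌ (CH3)3NH+ + OH-
Kb = x²/(0.058 − x) = 5.8 × 10^-5
Neglecting x in the denominator: x = √(5.8 × 10^-5 × 0.058) = 1.83 × 10^-3 M
(x/C₀ = 3.2% < 5%, so the approximation holds.)
pOH = 2.74, so pH = 14.00 − pOH = 11.26

pH = 11.26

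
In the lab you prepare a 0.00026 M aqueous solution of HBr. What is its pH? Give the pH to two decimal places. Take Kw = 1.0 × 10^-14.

pH = 3.59

HBr is a strong acid and dissociates completely, so [H+] = 0.00026 M.
pH = -log(0.00026) = 3.59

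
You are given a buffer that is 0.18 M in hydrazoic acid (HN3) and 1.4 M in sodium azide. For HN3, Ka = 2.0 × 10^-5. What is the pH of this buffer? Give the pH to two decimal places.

pKa = −log(2.0 × 10^-5) = 4.699
Using pH = pKa + log([base]/[acid]) with [base]/[acid] = 1.4/0.18:
pH = 4.699 + (+0.891) = 5.59

pH = 5.59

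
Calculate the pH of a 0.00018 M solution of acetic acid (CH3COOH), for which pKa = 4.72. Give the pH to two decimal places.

CH3COOH ⇌ CH3COO- + H+
Ka = 10^(−4.72) = 1.91 × 10^-5
From the ICE table, Ka = [H+]²/(0.00018 − [H+]) = 1.91 × 10^-5.
[H+] is not negligible relative to C₀; solve [H+]² + 1.91e-05·[H+] − 3.44e-09 = 0.
[H+] = [−1.91e-05 + √(1.91e-05² + 1.38e-08)]/2 = 4.99 × 10^-5 M
pH = −log(4.99 × 10^-5) = 4.30

pH = 4.30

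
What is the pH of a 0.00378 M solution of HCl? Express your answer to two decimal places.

HCl is a strong acid and dissociates completely, so [H+] = 0.00378 M.
pH = -log(0.00378) = 2.42

pH = 2.42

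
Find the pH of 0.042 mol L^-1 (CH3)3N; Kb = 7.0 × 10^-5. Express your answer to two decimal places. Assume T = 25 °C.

pH = 11.23

(CH3)3N + H2O ⇌ (CH3)3NH+ + OH-
Let x = [OH-] at equilibrium. Kb = x²/(0.042 − x).
Assume x ≪ 0.042: x ≈ √(7.0 × 10^-5 × 0.042) = 1.71 × 10^-3 M
Check: 4.1% ionized — well under 5%, approximation valid.
pOH = −log(1.71 × 10^-3) = 2.77; pH = 14.00 − 2.77 = 11.23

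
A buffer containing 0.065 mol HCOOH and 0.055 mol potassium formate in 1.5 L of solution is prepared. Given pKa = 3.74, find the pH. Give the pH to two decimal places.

pH = pKa + log([A⁻]/[HA]) = 3.74 + log(0.055/0.065)
pH = 3.74 + (-0.073) = 3.67

pH = 3.67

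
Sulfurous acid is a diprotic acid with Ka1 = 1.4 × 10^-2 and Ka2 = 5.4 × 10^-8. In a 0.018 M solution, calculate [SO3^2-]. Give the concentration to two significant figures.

First ionization gives [H+] ≈ [HSO3-] = 1.03 × 10^-2 M.
Second step: Ka2 = [H+][SO3^2-]/[HSO3-] ≈ [SO3^2-] (since [H+] ≈ [HSO3-]).
So [SO3^2-] ≈ Ka2.

5.4 × 10^-8 M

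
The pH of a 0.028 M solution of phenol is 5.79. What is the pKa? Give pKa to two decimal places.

[H+] = 10^(-5.79) = 1.62 × 10^-6 M
At equilibrium [HA] = 0.028 − 1.62 × 10^-6 = 2.80 × 10^-2 M
Ka = [H+][A-]/[HA] = (1.62 × 10^-6)² / 2.80 × 10^-2 = 9.37 × 10^-11
pKa = -log(9.37 × 10^-11) = 10.03

pKa = 10.03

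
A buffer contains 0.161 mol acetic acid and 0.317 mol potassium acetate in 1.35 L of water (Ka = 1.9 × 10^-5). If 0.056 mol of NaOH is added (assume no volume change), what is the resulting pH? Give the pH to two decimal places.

pH = 5.27

After neutralization: n(CH3COOH) = 0.105 mol, n(CH3COO-) = 0.373 mol.
pKa = −log(1.9 × 10^-5) = 4.721
Henderson–Hasselbalch with mole ratio 0.373/0.105: pH = 4.721 + (+0.551)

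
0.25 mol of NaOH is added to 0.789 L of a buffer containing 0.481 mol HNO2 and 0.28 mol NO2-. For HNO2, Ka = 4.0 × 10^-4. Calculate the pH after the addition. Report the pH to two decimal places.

pH = 3.76

After neutralization: n(HNO2) = 0.231 mol, n(NO2-) = 0.53 mol.
pKa = −log(4.0 × 10^-4) = 3.398
Henderson–Hasselbalch with mole ratio 0.53/0.231: pH = 3.398 + (+0.361)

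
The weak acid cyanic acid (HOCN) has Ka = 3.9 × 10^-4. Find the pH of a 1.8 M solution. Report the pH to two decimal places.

HOCN ⇌ OCN- + H+
From the ICE table, Ka = [H+]²/(1.8 − [H+]) = 3.9 × 10^-4.
Assume [H+] ≪ 1.8: [H+] ≈ √(3.9 × 10^-4 × 1.8) = 2.65 × 10^-2 M
pH = −log(2.65 × 10^-2) = 1.58

pH = 1.58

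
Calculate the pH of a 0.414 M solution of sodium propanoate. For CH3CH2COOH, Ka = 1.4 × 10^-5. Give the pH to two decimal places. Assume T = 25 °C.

CH3CH2COO- is the conjugate base of the weak acid CH3CH2COOH.
Kb = Kw/Ka = 1.0×10^-14 / 1.4 × 10^-5 = 7.14 × 10^-10
From the ICE table, Kb = x²/(0.414 − x) = 7.14 × 10^-10.
Neglecting x in the denominator: x = √(7.14 × 10^-10 × 0.414) = 1.72 × 10^-5 M
(x/C₀ = 0.0042% < 5%, so the approximation holds.)
pOH = 4.76, so pH = 14.00 − pOH = 9.24

pH = 9.24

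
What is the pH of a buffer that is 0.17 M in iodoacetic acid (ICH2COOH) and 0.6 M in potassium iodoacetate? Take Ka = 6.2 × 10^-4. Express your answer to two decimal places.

pKa = −log(6.2 × 10^-4) = 3.208
Using pH = pKa + log([base]/[acid]) with [base]/[acid] = 0.6/0.17:
pH = 3.208 + (+0.548) = 3.76

pH = 3.76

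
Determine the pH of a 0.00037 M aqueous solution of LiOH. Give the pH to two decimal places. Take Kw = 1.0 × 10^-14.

pH = 10.57

LiOH is a strong base; [OH-] = 0.00037 M.
pOH = -log(0.00037) = 3.43
pH = 14.00 - 3.43 = 10.57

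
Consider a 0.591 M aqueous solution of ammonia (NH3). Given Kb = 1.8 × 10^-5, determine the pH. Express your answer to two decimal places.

pH = 11.51

NH3 + H2O ⇌ NH4+ + OH-
Kb = [OH-]²/(0.591 − [OH-]) = 1.8 × 10^-5
Assume [OH-] ≪ 0.591: [OH-] ≈ √(1.8 × 10^-5 × 0.591) = 3.26 × 10^-3 M
Check: 0.55% ionized — well under 5%, approximation valid.
pOH = −log(3.26 × 10^-3) = 2.49; pH = 14.00 − 2.49 = 11.51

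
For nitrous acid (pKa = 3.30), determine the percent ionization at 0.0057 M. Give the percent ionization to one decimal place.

HNO2 ⇌ NO2- + H+; let x = [H+] at equilibrium.
Ka = 10^(−3.30) = 5.01 × 10^-4
Solve x² + 0.000501x − 2.86e-06 = 0 → x = 1.46 × 10^-3 M
Fraction ionized = 1.46 × 10^-3 / 0.0057 = 0.2561 → 25.6%

25.6%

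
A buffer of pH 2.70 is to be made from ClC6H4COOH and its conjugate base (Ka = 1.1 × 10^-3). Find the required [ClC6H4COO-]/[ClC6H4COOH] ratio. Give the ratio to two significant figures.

ratio = 0.55

pKa = -log(1.1 × 10^-3) = 2.959
pH = pKa + log(r) ⇒ log(r) = 2.70 − 2.959 = -0.259
r = [ClC6H4COO-]/[ClC6H4COOH] = 10^(-0.259) = 0.551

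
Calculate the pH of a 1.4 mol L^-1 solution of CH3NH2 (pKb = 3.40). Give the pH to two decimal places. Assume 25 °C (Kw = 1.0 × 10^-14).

pH = 12.37

CH3NH2 + H2O ⇌ CH3NH3+ + OH-
Kb = 10^(−3.40) = 3.98 × 10^-4
From the ICE table, Kb = [OH-]²/(1.4 − [OH-]) = 3.98 × 10^-4.
Since Kb ≪ C₀, [OH-] ≈ √(Kb·C₀) = 2.36 × 10^-2 M.
pOH = 1.63, so pH = 14.00 − pOH = 12.37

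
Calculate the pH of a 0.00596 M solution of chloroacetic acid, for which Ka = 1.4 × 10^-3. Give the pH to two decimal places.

ClCH2COOH ⇌ ClCH2COO- + H+
From the ICE table, Ka = [H+]²/(0.00596 − [H+]) = 1.4 × 10^-3.
[H+] is not negligible relative to C₀; solve [H+]² + 0.0014·[H+] − 8.34e-06 = 0.
[H+] = [−0.0014 + √(0.0014² + 3.34e-05)]/2 = 2.27 × 10^-3 M
pH = −log(2.27 × 10^-3) = 2.64

pH = 2.64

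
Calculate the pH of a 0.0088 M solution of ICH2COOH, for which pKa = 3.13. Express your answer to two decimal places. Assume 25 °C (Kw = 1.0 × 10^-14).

ICH2COOH ⇌ ICH2COO- + H+
Ka = 10^(−3.13) = 7.41 × 10^-4
Ka = x²/(0.0088 − x) = 7.41 × 10^-4
x is not negligible relative to C₀; solve x² + 0.000741·x − 6.52e-06 = 0.
x = [−0.000741 + √(0.000741² + 2.61e-05)]/2 = 2.21 × 10^-3 M
pH = −log(2.21 × 10^-3) = 2.66

pH = 2.66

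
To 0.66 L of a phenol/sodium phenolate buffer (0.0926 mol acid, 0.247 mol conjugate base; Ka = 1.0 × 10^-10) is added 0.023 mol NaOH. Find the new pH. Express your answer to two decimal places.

pH = 10.59

After neutralization: n(C6H5OH) = 0.0696 mol, n(C6H5O-) = 0.27 mol.
pKa = −log(1.0 × 10^-10) = 10.000
pH = pKa + log(n_C6H5O-/n_C6H5OH) = 10.000 + log(0.27/0.0696) = 10.000 + (+0.589)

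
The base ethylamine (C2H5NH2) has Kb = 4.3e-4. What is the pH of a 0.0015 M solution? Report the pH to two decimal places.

C2H5NH2 + H2O ⇌ C2H5NH3+ + OH-
From the ICE table, Kb = [OH-]²/(0.0015 − [OH-]) = 4.3 × 10^-4.
The 5% rule fails; solving [OH-]² + Kb·[OH-] − Kb·C₀ = 0 exactly:
[OH-] = [−0.00043 + √(0.00043² + 2.58e-06)]/2 = 6.16 × 10^-4 M
pOH = 3.21, so pH = 14.00 − pOH = 10.79

pH = 10.79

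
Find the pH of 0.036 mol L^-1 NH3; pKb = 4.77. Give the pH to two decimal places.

NH3 + H2O ⇌ NH4+ + OH-
Kb = 10^(−4.77) = 1.70 × 10^-5
Kb = x²/(0.036 − x) = 1.70 × 10^-5
Since Kb ≪ C₀, x ≈ √(Kb·C₀) = 7.82 × 10^-4 M.
pOH = 3.11, so pH = 14.00 − pOH = 10.89

pH = 10.89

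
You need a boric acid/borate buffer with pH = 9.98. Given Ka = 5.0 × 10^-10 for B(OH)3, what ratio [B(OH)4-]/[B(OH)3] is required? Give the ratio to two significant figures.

pKa = -log(5.0 × 10^-10) = 9.301
pH = pKa + log(r) ⇒ log(r) = 9.98 − 9.301 = +0.679
r = [B(OH)4-]/[B(OH)3] = 10^(+0.679) = 4.78

ratio = 4.8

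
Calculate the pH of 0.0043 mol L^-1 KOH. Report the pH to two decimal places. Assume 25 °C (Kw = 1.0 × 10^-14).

pH = 11.63

KOH is a strong base; [OH-] = 0.0043 M.
pOH = -log(0.0043) = 2.37
pH = 14.00 - 2.37 = 11.63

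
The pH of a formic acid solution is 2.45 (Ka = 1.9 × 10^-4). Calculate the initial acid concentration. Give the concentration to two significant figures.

[H+] = 10^(-2.45) = 3.55 × 10^-3 M = x
Ka = x²/(C₀ − x) ⇒ C₀ = x + x²/Ka
C₀ = 3.55 × 10^-3 + (3.55 × 10^-3)²/(1.9 × 10^-4) = 6.99 × 10^-2 M

C₀ = 7.0 × 10^-2 M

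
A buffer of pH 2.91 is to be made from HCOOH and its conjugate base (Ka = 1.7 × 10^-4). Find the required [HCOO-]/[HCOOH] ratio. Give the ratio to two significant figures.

ratio = 0.14

pKa = -log(1.7 × 10^-4) = 3.770
pH = pKa + log(r) ⇒ log(r) = 2.91 − 3.770 = -0.860
r = [HCOO-]/[HCOOH] = 10^(-0.860) = 0.138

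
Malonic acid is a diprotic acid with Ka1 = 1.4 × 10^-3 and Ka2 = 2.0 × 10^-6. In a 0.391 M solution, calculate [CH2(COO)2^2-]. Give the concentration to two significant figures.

2.0 × 10^-6 M

First ionization gives [H+] ≈ [CH2(COOH)COO-] = 2.27 × 10^-2 M.
Second step: Ka2 = [H+][CH2(COO)2^2-]/[CH2(COOH)COO-] ≈ [CH2(COO)2^2-] (since [H+] ≈ [CH2(COOH)COO-]).
So [CH2(COO)2^2-] ≈ Ka2.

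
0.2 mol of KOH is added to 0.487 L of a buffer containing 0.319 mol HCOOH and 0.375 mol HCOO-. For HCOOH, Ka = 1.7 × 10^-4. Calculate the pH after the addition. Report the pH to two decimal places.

pH = 4.45

OH- converts HCOOH to HCOO-: HCOOH → 0.119 mol, HCOO- → 0.575 mol.
pKa = −log(1.7 × 10^-4) = 3.770
Henderson–Hasselbalch with mole ratio 0.575/0.119: pH = 3.770 + (+0.684)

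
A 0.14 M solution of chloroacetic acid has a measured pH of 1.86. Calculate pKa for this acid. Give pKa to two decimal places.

[H+] = 10^(-1.86) = 1.38 × 10^-2 M
At equilibrium [HA] = 0.14 − 1.38 × 10^-2 = 1.26 × 10^-1 M
Ka = [H+][A-]/[HA] = (1.38 × 10^-2)² / 1.26 × 10^-1 = 1.51 × 10^-3
pKa = -log(1.51 × 10^-3) = 2.82

pKa = 2.82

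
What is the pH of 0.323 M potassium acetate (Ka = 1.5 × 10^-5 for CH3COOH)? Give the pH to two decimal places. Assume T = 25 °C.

CH3COO- is the conjugate base of the weak acid CH3COOH.
Kb = Kw/Ka = 1.0×10^-14 / 1.5 × 10^-5 = 6.67 × 10^-10
Kb = x²/(0.323 − x) = 6.67 × 10^-10
Neglecting x in the denominator: x = √(6.67 × 10^-10 × 0.323) = 1.47 × 10^-5 M
Check: 0.0045% ionized — well under 5%, approximation valid.
pOH = 4.83, so pH = 14.00 − pOH = 9.17

pH = 9.17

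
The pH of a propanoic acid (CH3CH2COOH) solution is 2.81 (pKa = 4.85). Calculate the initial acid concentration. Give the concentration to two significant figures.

[H+] = 10^(-2.81) = 1.55 × 10^-3 M = x
Ka = 10^(−4.85) = 1.41 × 10^-5
Ka = x²/(C₀ − x) ⇒ C₀ = x + x²/Ka
C₀ = 1.55 × 10^-3 + (1.55 × 10^-3)²/(1.41 × 10^-5) = 1.72 × 10^-1 M

C₀ = 1.7 × 10^-1 M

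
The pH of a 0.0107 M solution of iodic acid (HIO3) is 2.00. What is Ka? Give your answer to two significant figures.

[H+] = 10^(-2.00) = 1.00 × 10^-2 M
At equilibrium [HA] = 0.0107 − 1.00 × 10^-2 = 7.00 × 10^-4 M
Ka = [H+][A-]/[HA] = (1.00 × 10^-2)² / 7.00 × 10^-4 = 1.4 × 10^-1

Ka = 1.4 × 10^-1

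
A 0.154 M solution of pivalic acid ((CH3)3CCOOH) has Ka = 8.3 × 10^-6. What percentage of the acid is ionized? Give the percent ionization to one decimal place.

0.7%

(CH3)3CCOOH ⇌ (CH3)3CCOO- + H+; let x = [H+] at equilibrium.
x ≈ √(Ka·C₀) = √(8.3 × 10^-6 × 0.154) = 1.13 × 10^-3 M
Fraction ionized = 1.13 × 10^-3 / 0.154 = 0.0073 → 0.7%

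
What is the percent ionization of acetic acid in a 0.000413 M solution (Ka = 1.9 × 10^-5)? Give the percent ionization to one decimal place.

19.3%

CH3COOH ⇌ CH3COO- + H+; let x = [H+] at equilibrium.
Ka = x²/(C₀ − x); solving the quadratic gives x = 7.96 × 10^-5 M.
% ionization = x/C₀ × 100% = 7.96 × 10^-5/0.000413 × 100% = 19.3%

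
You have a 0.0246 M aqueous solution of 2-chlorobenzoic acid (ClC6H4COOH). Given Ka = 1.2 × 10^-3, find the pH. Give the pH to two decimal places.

ClC6H4COOH ⇌ ClC6H4COO- + H+
From the ICE table, Ka = x²/(0.0246 − x) = 1.2 × 10^-3.
Here C₀/Ka ≈ 20.5, so the small-x approximation fails. Use the quadratic:
x = (−Ka + √(Ka² + 4·Ka·C₀))/2 = 4.87 × 10^-3 M
pH = −log[H+] = −log(4.87 × 10^-3) = 2.31

pH = 2.31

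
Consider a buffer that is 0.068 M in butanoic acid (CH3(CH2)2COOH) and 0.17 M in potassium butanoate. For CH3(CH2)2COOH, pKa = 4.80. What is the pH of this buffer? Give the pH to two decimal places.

pH = 5.20

Using pH = pKa + log([base]/[acid]) with [base]/[acid] = 0.17/0.068:
pH = 4.80 + (+0.398) = 5.20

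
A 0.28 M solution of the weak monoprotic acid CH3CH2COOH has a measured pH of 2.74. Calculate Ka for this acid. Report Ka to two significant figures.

[H+] = 10^(-2.74) = 1.82 × 10^-3 M
At equilibrium [HA] = 0.28 − 1.82 × 10^-3 = 2.78 × 10^-1 M
Ka = [H+][A-]/[HA] = (1.82 × 10^-3)² / 2.78 × 10^-1 = 1.2 × 10^-5

Ka = 1.2 × 10^-5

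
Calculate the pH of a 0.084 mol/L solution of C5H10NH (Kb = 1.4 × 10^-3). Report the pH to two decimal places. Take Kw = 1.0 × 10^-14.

C5H10NH + H2O ⇌ C5H10NH2+ + OH-
Kb = x²/(0.084 − x) = 1.4 × 10^-3
Here C₀/Kb ≈ 60, so the small-x approximation fails. Use the quadratic:
x = (−Kb + √(Kb² + 4·Kb·C₀))/2 = 1.02 × 10^-2 M
pOH = −log(1.02 × 10^-2) = 1.99; pH = 14.00 − 1.99 = 12.01

pH = 12.01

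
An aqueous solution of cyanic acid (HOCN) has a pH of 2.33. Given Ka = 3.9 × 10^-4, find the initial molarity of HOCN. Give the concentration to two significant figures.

[H+] = 10^(-2.33) = 4.68 × 10^-3 M = x
Ka = x²/(C₀ − x) ⇒ C₀ = x + x²/Ka
C₀ = 4.68 × 10^-3 + (4.68 × 10^-3)²/(3.9 × 10^-4) = 6.08 × 10^-2 M

C₀ = 6.1 × 10^-2 M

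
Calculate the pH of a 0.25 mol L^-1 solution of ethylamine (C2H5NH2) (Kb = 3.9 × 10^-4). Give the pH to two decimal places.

pH = 11.99

C2H5NH2 + H2O ⇌ C2H5NH3+ + OH-
From the ICE table, Kb = [OH-]²/(0.25 − [OH-]) = 3.9 × 10^-4.
Neglecting [OH-] in the denominator: [OH-] = √(3.9 × 10^-4 × 0.25) = 9.87 × 10^-3 M
Check: 3.9% ionized — well under 5%, approximation valid.
pOH = 2.01, so pH = 14.00 − pOH = 11.99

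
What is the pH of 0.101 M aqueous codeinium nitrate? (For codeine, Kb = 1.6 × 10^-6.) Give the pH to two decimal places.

C18H22NO3+ is the conjugate acid of the weak base C18H21NO3.
Ka = Kw/Kb = 1.0×10^-14 / 1.6 × 10^-6 = 6.25 × 10^-9
Ka = [H+]²/(0.101 − [H+]) = 6.25 × 10^-9
Assume [H+] ≪ 0.101: [H+] ≈ √(6.25 × 10^-9 × 0.101) = 2.51 × 10^-5 M
pH = −log(2.51 × 10^-5) = 4.60

pH = 4.60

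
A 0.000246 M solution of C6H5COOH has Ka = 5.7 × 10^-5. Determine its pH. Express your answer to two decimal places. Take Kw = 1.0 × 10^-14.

pH = 4.03

C6H5COOH ⇌ C6H5COO- + H+
Let x = [H+] at equilibrium. Ka = x²/(0.000246 − x).
x is not negligible relative to C₀; solve x² + 5.7e-05·x − 1.4e-08 = 0.
x = (−Ka + √(Ka² + 4·Ka·C₀))/2 = 9.33 × 10^-5 M
pH = −log(9.33 × 10^-5) = 4.03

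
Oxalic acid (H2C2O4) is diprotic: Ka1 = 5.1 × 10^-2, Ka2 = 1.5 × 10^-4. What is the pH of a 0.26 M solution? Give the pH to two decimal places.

Since Ka1 ≫ Ka2, the first ionization dominates [H+].
Ka1 = x²/(0.26 − x) = 5.1 × 10^-2
Solving the quadratic: x = (−Ka1 + √(Ka1² + 4·Ka1·C₀))/2 = 9.24 × 10^-2 M
pH = −log(9.24 × 10^-2) = 1.03

pH = 1.03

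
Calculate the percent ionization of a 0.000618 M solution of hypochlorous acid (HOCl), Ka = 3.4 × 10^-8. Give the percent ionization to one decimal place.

0.7%

HOCl ⇌ OCl- + H+; let x = [H+] at equilibrium.
x ≈ √(Ka·C₀) = √(3.4 × 10^-8 × 0.000618) = 4.58 × 10^-6 M
% ionization = x/C₀ × 100% = 4.58 × 10^-6/0.000618 × 100% = 0.7%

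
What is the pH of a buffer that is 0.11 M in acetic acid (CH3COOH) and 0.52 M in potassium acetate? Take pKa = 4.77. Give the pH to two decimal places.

pH = 5.44

pH = pKa + log([A⁻]/[HA]) = 4.77 + log(0.52/0.11)
pH = 4.77 + (+0.675) = 5.44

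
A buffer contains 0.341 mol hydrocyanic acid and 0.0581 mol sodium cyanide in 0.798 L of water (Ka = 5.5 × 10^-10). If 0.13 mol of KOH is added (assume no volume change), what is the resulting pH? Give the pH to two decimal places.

After neutralization: n(HCN) = 0.211 mol, n(CN-) = 0.188 mol.
pKa = −log(5.5 × 10^-10) = 9.260
pH = pKa + log([A⁻]/[HA]) = 9.260 + log(0.188/0.211) = 9.260 -0.050

pH = 9.21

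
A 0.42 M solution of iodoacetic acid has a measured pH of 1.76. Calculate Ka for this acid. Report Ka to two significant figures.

Ka = 7.5 × 10^-4

[H+] = 10^(-1.76) = 1.74 × 10^-2 M
At equilibrium [HA] = 0.42 − 1.74 × 10^-2 = 4.03 × 10^-1 M
Ka = [H+][A-]/[HA] = (1.74 × 10^-2)² / 4.03 × 10^-1 = 7.5 × 10^-4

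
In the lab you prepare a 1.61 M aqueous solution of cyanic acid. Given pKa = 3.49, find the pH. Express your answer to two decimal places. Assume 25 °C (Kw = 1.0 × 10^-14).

pH = 1.64

HOCN ⇌ OCN- + H+
Ka = 10^(−3.49) = 3.24 × 10^-4
From the ICE table, Ka = x²/(1.61 − x) = 3.24 × 10^-4.
Neglecting x in the denominator: x = √(3.24 × 10^-4 × 1.61) = 2.28 × 10^-2 M
(x/C₀ = 1.4% < 5%, so the approximation holds.)
pH = −log(2.28 × 10^-2) = 1.64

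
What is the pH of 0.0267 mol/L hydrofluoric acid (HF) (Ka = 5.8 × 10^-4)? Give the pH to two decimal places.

HF ⇌ F- + H+
Let x = [H+] at equilibrium. Ka = x²/(0.0267 − x).
x is not negligible relative to C₀; solve x² + 0.00058·x − 1.55e-05 = 0.
x = (−Ka + √(Ka² + 4·Ka·C₀))/2 = 3.66 × 10^-3 M
pH = −log(3.66 × 10^-3) = 2.44

pH = 2.44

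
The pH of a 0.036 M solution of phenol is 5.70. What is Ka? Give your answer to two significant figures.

Ka = 1.1 × 10^-10

[H+] = 10^(-5.70) = 2.00 × 10^-6 M
At equilibrium [HA] = 0.036 − 2.00 × 10^-6 = 3.60 × 10^-2 M
Ka = [H+][A-]/[HA] = (2.00 × 10^-6)² / 3.60 × 10^-2 = 1.1 × 10^-10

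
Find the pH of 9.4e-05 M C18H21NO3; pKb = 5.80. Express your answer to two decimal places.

pH = 9.06

C18H21NO3 + H2O ⇌ C18H22NO3+ + OH-
Kb = 10^(−5.80) = 1.58 × 10^-6
From the ICE table, Kb = [OH-]²/(9.4e-05 − [OH-]) = 1.58 × 10^-6.
[OH-] is not negligible relative to C₀; solve [OH-]² + 1.58e-06·[OH-] − 1.49e-10 = 0.
[OH-] = (−Kb + √(Kb² + 4·Kb·C₀))/2 = 1.14 × 10^-5 M
pOH = 4.94, so pH = 14.00 − pOH = 9.06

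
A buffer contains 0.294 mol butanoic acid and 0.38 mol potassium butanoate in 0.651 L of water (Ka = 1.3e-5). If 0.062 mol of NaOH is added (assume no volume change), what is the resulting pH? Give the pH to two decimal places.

OH- converts CH3(CH2)2COOH to CH3(CH2)2COO-: CH3(CH2)2COOH → 0.232 mol, CH3(CH2)2COO- → 0.442 mol.
pKa = −log(1.3 × 10^-5) = 4.886
pH = pKa + log([A⁻]/[HA]) = 4.886 + log(0.442/0.232) = 4.886 +0.280

pH = 5.17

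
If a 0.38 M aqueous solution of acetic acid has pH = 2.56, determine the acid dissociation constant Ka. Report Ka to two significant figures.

[H+] = 10^(-2.56) = 2.75 × 10^-3 M
At equilibrium [HA] = 0.38 − 2.75 × 10^-3 = 3.77 × 10^-1 M
Ka = [H+][A-]/[HA] = (2.75 × 10^-3)² / 3.77 × 10^-1 = 2.0 × 10^-5

Ka = 2.0 × 10^-5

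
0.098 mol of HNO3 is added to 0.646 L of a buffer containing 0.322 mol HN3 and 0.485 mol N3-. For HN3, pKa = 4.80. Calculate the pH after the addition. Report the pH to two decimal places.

pH = 4.76

After neutralization: n(HN3) = 0.42 mol, n(N3-) = 0.387 mol.
pH = pKa + log(n_N3-/n_HN3) = 4.80 + log(0.387/0.42) = 4.80 + (-0.036)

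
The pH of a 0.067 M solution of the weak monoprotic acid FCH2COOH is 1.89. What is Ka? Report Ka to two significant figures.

Ka = 3.1 × 10^-3

[H+] = 10^(-1.89) = 1.29 × 10^-2 M
At equilibrium [HA] = 0.067 − 1.29 × 10^-2 = 5.41 × 10^-2 M
Ka = [H+][A-]/[HA] = (1.29 × 10^-2)² / 5.41 × 10^-2 = 3.1 × 10^-3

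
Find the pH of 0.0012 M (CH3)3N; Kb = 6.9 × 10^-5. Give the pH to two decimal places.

(CH3)3N + H2O ⇌ (CH3)3NH+ + OH-
Kb = [OH-]²/(0.0012 − [OH-]) = 6.9 × 10^-5
The 5% rule fails; solving [OH-]² + Kb·[OH-] − Kb·C₀ = 0 exactly:
[OH-] = (−Kb + √(Kb² + 4·Kb·C₀))/2 = 2.55 × 10^-4 M
pOH = −log(2.55 × 10^-4) = 3.59; pH = 14.00 − 3.59 = 10.41

pH = 10.41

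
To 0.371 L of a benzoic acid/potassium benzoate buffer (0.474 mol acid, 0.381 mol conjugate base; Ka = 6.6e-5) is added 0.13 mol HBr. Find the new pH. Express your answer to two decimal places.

After neutralization: n(C6H5COOH) = 0.604 mol, n(C6H5COO-) = 0.251 mol.
pKa = −log(6.6 × 10^-5) = 4.180
Henderson–Hasselbalch with mole ratio 0.251/0.604: pH = 4.180 + (-0.381)

pH = 3.80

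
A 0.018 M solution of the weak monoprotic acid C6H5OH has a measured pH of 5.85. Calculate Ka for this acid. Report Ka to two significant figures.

Ka = 1.1 × 10^-10

[H+] = 10^(-5.85) = 1.41 × 10^-6 M
At equilibrium [HA] = 0.018 − 1.41 × 10^-6 = 1.80 × 10^-2 M
Ka = [H+][A-]/[HA] = (1.41 × 10^-6)² / 1.80 × 10^-2 = 1.1 × 10^-10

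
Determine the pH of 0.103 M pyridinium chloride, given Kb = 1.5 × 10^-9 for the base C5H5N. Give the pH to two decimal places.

pH = 3.08

C5H5NH+ is the conjugate acid of the weak base C5H5N.
Ka = Kw/Kb = 1.0×10^-14 / 1.5 × 10^-9 = 6.67 × 10^-6
From the ICE table, Ka = [H+]²/(0.103 − [H+]) = 6.67 × 10^-6.
Neglecting [H+] in the denominator: [H+] = √(6.67 × 10^-6 × 0.103) = 8.29 × 10^-4 M
pH = −log(8.29 × 10^-4) = 3.08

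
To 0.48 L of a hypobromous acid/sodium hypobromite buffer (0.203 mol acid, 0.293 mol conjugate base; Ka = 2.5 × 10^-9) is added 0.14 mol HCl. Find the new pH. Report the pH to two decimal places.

Added H+ converts OBr- to HOBr: HOBr → 0.343 mol, OBr- → 0.153 mol.
pKa = −log(2.5 × 10^-9) = 8.602
pH = pKa + log([A⁻]/[HA]) = 8.602 + log(0.153/0.343) = 8.602 -0.351

pH = 8.25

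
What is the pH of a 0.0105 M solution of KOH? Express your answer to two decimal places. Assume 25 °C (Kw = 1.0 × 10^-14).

pH = 12.02

KOH is a strong base; [OH-] = 0.0105 M.
pOH = -log(0.0105) = 1.98
pH = 14.00 - 1.98 = 12.02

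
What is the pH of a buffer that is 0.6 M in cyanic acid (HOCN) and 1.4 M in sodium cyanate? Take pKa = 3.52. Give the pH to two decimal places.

pH = 3.89

pH = pKa + log([A⁻]/[HA]) = 3.52 + log(1.4/0.6)
pH = 3.52 + (+0.368) = 3.89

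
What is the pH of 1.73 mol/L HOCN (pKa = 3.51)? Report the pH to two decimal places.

pH = 1.64

HOCN ⇌ OCN- + H+
Ka = 10^(−3.51) = 3.09 × 10^-4
Ka = [H+]²/(1.73 − [H+]) = 3.09 × 10^-4
Neglecting [H+] in the denominator: [H+] = √(3.09 × 10^-4 × 1.73) = 2.31 × 10^-2 M
Check: 1.3% ionized — well under 5%, approximation valid.
pH = −log[H+] = −log(2.31 × 10^-2) = 1.64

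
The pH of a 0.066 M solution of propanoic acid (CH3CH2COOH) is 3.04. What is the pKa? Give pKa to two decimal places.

[H+] = 10^(-3.04) = 9.12 × 10^-4 M
At equilibrium [HA] = 0.066 − 9.12 × 10^-4 = 6.51 × 10^-2 M
Ka = [H+][A-]/[HA] = (9.12 × 10^-4)² / 6.51 × 10^-2 = 1.28 × 10^-5
pKa = -log(1.28 × 10^-5) = 4.89

pKa = 4.89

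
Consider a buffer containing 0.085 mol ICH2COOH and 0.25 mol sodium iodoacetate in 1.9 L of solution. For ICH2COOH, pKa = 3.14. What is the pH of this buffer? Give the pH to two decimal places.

pH = 3.61

pH = pKa + log([A⁻]/[HA]) = 3.14 + log(0.25/0.085)
pH = 3.14 + (+0.469) = 3.61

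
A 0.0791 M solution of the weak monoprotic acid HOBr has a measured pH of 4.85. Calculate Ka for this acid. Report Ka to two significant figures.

Ka = 2.5 × 10^-9

[H+] = 10^(-4.85) = 1.41 × 10^-5 M
At equilibrium [HA] = 0.0791 − 1.41 × 10^-5 = 7.91 × 10^-2 M
Ka = [H+][A-]/[HA] = (1.41 × 10^-5)² / 7.91 × 10^-2 = 2.5 × 10^-9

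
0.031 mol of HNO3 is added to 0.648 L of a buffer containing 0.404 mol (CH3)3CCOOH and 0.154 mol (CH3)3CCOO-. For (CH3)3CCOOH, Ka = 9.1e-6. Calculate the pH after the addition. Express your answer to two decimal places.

pH = 4.49

After neutralization: n((CH3)3CCOOH) = 0.435 mol, n((CH3)3CCOO-) = 0.123 mol.
pKa = −log(9.1 × 10^-6) = 5.041
pH = pKa + log([A⁻]/[HA]) = 5.041 + log(0.123/0.435) = 5.041 -0.549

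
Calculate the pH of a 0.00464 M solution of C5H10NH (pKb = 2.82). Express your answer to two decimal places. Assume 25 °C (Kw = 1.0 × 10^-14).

C5H10NH + H2O ⇌ C5H10NH2+ + OH-
Kb = 10^(−2.82) = 1.51 × 10^-3
Kb = [OH-]²/(0.00464 − [OH-]) = 1.51 × 10^-3
Here C₀/Kb ≈ 3.07, so the small-[OH-] approximation fails. Use the quadratic:
[OH-] = [−0.00151 + √(0.00151² + 2.8e-05)]/2 = 2.00 × 10^-3 M
pOH = 2.70, so pH = 14.00 − pOH = 11.30

pH = 11.30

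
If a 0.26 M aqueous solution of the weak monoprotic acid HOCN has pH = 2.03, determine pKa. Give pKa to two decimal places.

pKa = 3.46

[H+] = 10^(-2.03) = 9.33 × 10^-3 M
At equilibrium [HA] = 0.26 − 9.33 × 10^-3 = 2.51 × 10^-1 M
Ka = [H+][A-]/[HA] = (9.33 × 10^-3)² / 2.51 × 10^-1 = 3.47 × 10^-4
pKa = -log(3.47 × 10^-4) = 3.46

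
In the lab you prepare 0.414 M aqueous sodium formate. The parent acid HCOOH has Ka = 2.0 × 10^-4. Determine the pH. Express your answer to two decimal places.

pH = 8.66

HCOO- is the conjugate base of the weak acid HCOOH.
Kb = Kw/Ka = 1.0×10^-14 / 2.0 × 10^-4 = 5.00 × 10^-11
Kb = [OH-]²/(0.414 − [OH-]) = 5.00 × 10^-11
Neglecting [OH-] in the denominator: [OH-] = √(5.00 × 10^-11 × 0.414) = 4.55 × 10^-6 M
([OH-]/C₀ = 0.0011% < 5%, so the approximation holds.)
pOH = 5.34, so pH = 14.00 − pOH = 8.66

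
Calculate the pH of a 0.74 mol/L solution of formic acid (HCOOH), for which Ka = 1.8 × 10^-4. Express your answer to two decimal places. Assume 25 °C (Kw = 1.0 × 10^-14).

HCOOH ⇌ HCOO- + H+
Ka = x²/(0.74 − x) = 1.8 × 10^-4
Assume x ≪ 0.74: x ≈ √(1.8 × 10^-4 × 0.74) = 1.15 × 10^-2 M
(x/C₀ = 1.6% < 5%, so the approximation holds.)
pH = −log[H+] = −log(1.15 × 10^-2) = 1.94

pH = 1.94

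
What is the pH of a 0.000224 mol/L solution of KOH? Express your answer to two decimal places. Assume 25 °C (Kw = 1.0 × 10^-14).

KOH is a strong base; [OH-] = 0.000224 M.
pOH = -log(0.000224) = 3.65
pH = 14.00 - 3.65 = 10.35

pH = 10.35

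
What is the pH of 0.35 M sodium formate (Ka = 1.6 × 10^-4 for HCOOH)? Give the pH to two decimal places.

HCOO- is the conjugate base of the weak acid HCOOH.
Kb = Kw/Ka = 1.0×10^-14 / 1.6 × 10^-4 = 6.25 × 10^-11
Kb = [OH-]²/(0.35 − [OH-]) = 6.25 × 10^-11
Neglecting [OH-] in the denominator: [OH-] = √(6.25 × 10^-11 × 0.35) = 4.68 × 10^-6 M
([OH-]/C₀ = 0.0013% < 5%, so the approximation holds.)
pOH = −log(4.68 × 10^-6) = 5.33; pH = 14.00 − 5.33 = 8.67

pH = 8.67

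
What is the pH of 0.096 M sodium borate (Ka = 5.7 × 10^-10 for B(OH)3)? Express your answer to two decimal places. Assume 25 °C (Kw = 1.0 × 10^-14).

B(OH)4- is the conjugate base of the weak acid B(OH)3.
Kb = Kw/Ka = 1.0×10^-14 / 5.7 × 10^-10 = 1.75 × 10^-5
Kb = [OH-]²/(0.096 − [OH-]) = 1.75 × 10^-5
Since Kb ≪ C₀, [OH-] ≈ √(Kb·C₀) = 1.30 × 10^-3 M.
pOH = 2.89, so pH = 14.00 − pOH = 11.11

pH = 11.11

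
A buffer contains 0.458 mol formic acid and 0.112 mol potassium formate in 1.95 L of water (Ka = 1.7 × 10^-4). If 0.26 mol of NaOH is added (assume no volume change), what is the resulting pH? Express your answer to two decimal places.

After neutralization: n(HCOOH) = 0.198 mol, n(HCOO-) = 0.372 mol.
pKa = −log(1.7 × 10^-4) = 3.770
pH = pKa + log(n_HCOO-/n_HCOOH) = 3.770 + log(0.372/0.198) = 3.770 + (+0.274)

pH = 4.04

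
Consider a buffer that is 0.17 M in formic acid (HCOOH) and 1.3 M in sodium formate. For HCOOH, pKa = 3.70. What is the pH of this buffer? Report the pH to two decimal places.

Henderson–Hasselbalch: pH = pKa + log([HCOO-]/[HCOOH]) = 3.70 + log(1.3/0.17)
pH = 3.70 + (+0.883) = 4.58

pH = 4.58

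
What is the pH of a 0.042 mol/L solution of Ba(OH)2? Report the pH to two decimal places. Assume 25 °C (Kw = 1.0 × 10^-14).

Ba(OH)2 is a strong base (each formula unit releases 2 OH-); [OH-] = 0.084 M.
pOH = -log(0.084) = 1.08
pH = 14.00 - 1.08 = 12.92

pH = 12.92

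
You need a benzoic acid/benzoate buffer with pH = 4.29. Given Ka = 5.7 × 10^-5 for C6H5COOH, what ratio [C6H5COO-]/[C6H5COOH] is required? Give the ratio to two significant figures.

pKa = -log(5.7 × 10^-5) = 4.244
pH = pKa + log(r) ⇒ log(r) = 4.29 − 4.244 = +0.046
r = [C6H5COO-]/[C6H5COOH] = 10^(+0.046) = 1.11

ratio = 1.1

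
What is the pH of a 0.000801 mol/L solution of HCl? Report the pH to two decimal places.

HCl is a strong acid and dissociates completely, so [H+] = 0.000801 M.
pH = -log(0.000801) = 3.10

pH = 3.10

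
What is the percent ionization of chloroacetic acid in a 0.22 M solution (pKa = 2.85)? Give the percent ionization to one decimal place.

7.7%

ClCH2COOH ⇌ ClCH2COO- + H+; let x = [H+] at equilibrium.
Ka = 10^(−2.85) = 1.41 × 10^-3
Solve x² + 0.00141x − 0.00031 = 0 → x = 1.69 × 10^-2 M
% ionization = x/C₀ × 100% = 1.69 × 10^-2/0.22 × 100% = 7.7%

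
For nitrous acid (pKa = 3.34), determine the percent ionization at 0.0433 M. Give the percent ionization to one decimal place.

HNO2 ⇌ NO2- + H+; let x = [H+] at equilibrium.
Ka = 10^(−3.34) = 4.57 × 10^-4
Ka = x²/(C₀ − x); solving the quadratic gives x = 4.23 × 10^-3 M.
% ionization = x/C₀ × 100% = 4.23 × 10^-3/0.0433 × 100% = 9.8%

9.8%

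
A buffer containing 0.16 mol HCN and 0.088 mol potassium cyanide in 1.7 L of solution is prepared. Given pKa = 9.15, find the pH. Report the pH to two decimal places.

pH = 8.89

pH = pKa + log([A⁻]/[HA]) = 9.15 + log(0.088/0.16)
pH = 9.15 + (-0.260) = 8.89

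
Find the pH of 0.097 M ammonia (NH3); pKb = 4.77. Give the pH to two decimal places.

NH3 + H2O ⇌ NH4+ + OH-
Kb = 10^(−4.77) = 1.70 × 10^-5
Kb = [OH-]²/(0.097 − [OH-]) = 1.70 × 10^-5
Since Kb ≪ C₀, [OH-] ≈ √(Kb·C₀) = 1.28 × 10^-3 M.
Check: 1.3% ionized — well under 5%, approximation valid.
pOH = −log(1.28 × 10^-3) = 2.89; pH = 14.00 − 2.89 = 11.11

pH = 11.11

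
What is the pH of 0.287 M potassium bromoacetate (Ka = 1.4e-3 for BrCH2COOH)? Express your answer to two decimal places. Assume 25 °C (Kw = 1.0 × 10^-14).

BrCH2COO- is the conjugate base of the weak acid BrCH2COOH.
Kb = Kw/Ka = 1.0×10^-14 / 1.4 × 10^-3 = 7.14 × 10^-12
Kb = [OH-]²/(0.287 − [OH-]) = 7.14 × 10^-12
Assume [OH-] ≪ 0.287: [OH-] ≈ √(7.14 × 10^-12 × 0.287) = 1.43 × 10^-6 M
pOH = 5.84, so pH = 14.00 − pOH = 8.16

pH = 8.16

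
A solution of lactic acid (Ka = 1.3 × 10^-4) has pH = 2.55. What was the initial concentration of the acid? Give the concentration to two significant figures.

C₀ = 6.4 × 10^-2 M

[H+] = 10^(-2.55) = 2.82 × 10^-3 M = x
Ka = x²/(C₀ − x) ⇒ C₀ = x + x²/Ka
C₀ = 2.82 × 10^-3 + (2.82 × 10^-3)²/(1.3 × 10^-4) = 6.40 × 10^-2 M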